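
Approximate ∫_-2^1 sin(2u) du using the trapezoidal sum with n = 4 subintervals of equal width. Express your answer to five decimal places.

Δu = (1 − (-2))/4 = 0.75.
f(-2) ≈ 0.75680, f(-1.25) ≈ -0.59847, f(-0.5) ≈ -0.84147, f(0.25) ≈ 0.47943, f(1) ≈ 0.90930.
T_4 = (Δu/2)·[f(u_0) + 2f(u_1) + 2f(u_2) + 2f(u_3) + f(u_4)].
Sum ≈ -0.09560.

-0.09560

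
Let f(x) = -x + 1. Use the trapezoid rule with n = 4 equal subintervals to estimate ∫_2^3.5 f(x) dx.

Δx = (3.5 − 2)/4 = 0.375.
f(2) = -1, f(2.375) = -1.375, f(2.75) = -1.75, f(3.125) = -2.125, f(3.5) = -2.5.
T_4 = (Δx/2)·[f(x_0) + 2f(x_1) + 2f(x_2) + 2f(x_3) + f(x_4)].
Sum = -2.625.

-2.625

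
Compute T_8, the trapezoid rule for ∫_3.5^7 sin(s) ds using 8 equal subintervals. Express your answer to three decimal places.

Δs = (7 − 3.5)/8 = 0.4375.
f(3.5) ≈ -0.351, f(3.9375) ≈ -0.714, f(4.375) ≈ -0.944, f(4.8125) ≈ -0.995, f(5.25) ≈ -0.859, f(5.6875) ≈ -0.561, f(6.125) ≈ -0.158, f(6.5625) ≈ 0.276, f(7) ≈ 0.657.
T_8 = (Δs/2)·[f(s_0) + 2f(s_1) + ... + 2f(s_{7}) + f(s_8)].
Sum ≈ -1.663.

-1.663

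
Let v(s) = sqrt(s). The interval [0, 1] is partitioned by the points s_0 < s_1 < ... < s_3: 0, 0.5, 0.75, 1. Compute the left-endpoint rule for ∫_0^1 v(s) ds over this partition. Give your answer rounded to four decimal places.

0.3933

Subinterval widths: 0.5, 0.25, 0.25.
Left endpoints: 0, 0.5, 0.75.
v(0) ≈ 0.0000, v(0.5) ≈ 0.7071, v(0.75) ≈ 0.8660.
Sum = Σ Δs_i · v(s_i).
Sum ≈ 0.3933.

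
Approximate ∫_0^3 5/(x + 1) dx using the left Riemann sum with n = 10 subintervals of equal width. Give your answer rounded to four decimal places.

Δx = (3 − 0)/10 = 0.3.
Left endpoints: 0, 0.3, 0.6, 0.9, 1.2, 1.5, 1.8, 2.1, 2.4, 2.7.
f(0) = 5, f(0.3) = 50/13, f(0.6) = 3.125, f(0.9) = 50/19, f(1.2) = 25/11, f(1.5) = 2, f(1.8) = 25/14, f(2.1) = 50/31, f(2.4) = 25/17, f(2.7) = 50/37.
Sum = Δx · [f(0) + f(0.3) + f(0.6) + ...].
Sum ≈ 7.5288.

7.5288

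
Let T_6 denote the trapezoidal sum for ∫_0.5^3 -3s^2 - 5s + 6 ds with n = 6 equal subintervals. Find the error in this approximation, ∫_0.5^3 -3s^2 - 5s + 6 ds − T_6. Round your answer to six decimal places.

Exact integral: ∫_0.5^3 f(s) ds = -33.75.
T_6 ≈ -33.96701389.
Error ≈ -33.75 − (-33.96701389) ≈ 0.217014.

0.217014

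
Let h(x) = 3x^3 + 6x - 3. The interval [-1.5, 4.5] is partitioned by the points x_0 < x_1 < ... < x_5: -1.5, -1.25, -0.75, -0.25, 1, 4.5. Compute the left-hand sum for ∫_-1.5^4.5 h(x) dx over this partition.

-2.77734375

Subinterval widths: 0.25, 0.5, 0.5, 1.25, 3.5.
Left endpoints: -1.5, -1.25, -0.75, -0.25, 1.
h(-1.5) = -22.125, h(-1.25) = -16.359375, h(-0.75) = -8.765625, h(-0.25) = -4.546875, h(1) = 6.
Sum = Σ Δx_i · h(x_i).
Sum = -2.77734375.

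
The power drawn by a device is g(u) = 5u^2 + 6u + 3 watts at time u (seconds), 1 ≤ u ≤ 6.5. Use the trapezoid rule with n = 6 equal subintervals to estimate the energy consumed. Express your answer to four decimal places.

600.1429

Δu = (6.5 − 1)/6 = 11/12.
g(1) = 14, g(23/12) = 4733/144, g(17/6) = 2165/36, g(3.75) = 95.8125, g(14/3) = 1259/9, g(67/12) = 27701/144, g(6.5) = 253.25.
T_6 = (Δu/2)·[g(u_0) + 2g(u_1) + ... + 2g(u_{5}) + g(u_6)].
Sum ≈ 600.1429.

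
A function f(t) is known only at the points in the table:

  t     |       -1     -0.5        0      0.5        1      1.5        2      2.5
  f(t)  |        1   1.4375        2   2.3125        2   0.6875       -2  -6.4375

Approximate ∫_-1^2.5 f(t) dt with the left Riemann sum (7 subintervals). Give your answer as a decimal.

3.71875

Δt = 0.5.
Sum = 0.5·[1 + 1.4375 + 2 + 2.3125 + 2 + 0.6875 + (-2)] = 3.71875.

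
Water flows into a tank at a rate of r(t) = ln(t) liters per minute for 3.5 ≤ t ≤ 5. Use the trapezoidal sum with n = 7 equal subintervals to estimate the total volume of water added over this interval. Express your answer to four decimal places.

2.1622

Δt = (5 − 3.5)/7 = 3/14.
r(3.5) ≈ 1.2528, r(26/7) ≈ 1.3122, r(55/14) ≈ 1.3683, r(29/7) ≈ 1.4214, r(61/14) ≈ 1.4718, r(32/7) ≈ 1.5198, r(67/14) ≈ 1.5656, r(5) ≈ 1.6094.
T_7 = (Δt/2)·[r(t_0) + 2r(t_1) + ... + 2r(t_{6}) + r(t_7)].
Sum ≈ 2.1622.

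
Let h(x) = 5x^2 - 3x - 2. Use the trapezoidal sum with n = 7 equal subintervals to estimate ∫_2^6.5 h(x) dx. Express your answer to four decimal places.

379.5497

Δx = (6.5 − 2)/7 = 9/14.
h(2) = 12, h(37/14) = 4899/196, h(23/7) = 2064/49, h(55/14) = 12423/196, h(32/7) = 4350/49, h(73/14) = 23187/196, h(41/7) = 7446/49, h(6.5) = 189.75.
T_7 = (Δx/2)·[h(x_0) + 2h(x_1) + ... + 2h(x_{6}) + h(x_7)].
Sum ≈ 379.5497.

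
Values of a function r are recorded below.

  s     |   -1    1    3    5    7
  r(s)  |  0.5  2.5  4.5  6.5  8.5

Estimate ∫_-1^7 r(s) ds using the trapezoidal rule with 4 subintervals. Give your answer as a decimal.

Δs = 2.
T_4 = (2/2)·[0.5 + 2·2.5 + 2·4.5 + 2·6.5 + 8.5] = 36.

36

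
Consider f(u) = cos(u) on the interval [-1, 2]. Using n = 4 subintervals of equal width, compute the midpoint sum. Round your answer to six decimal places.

Δu = (2 − (-1))/4 = 0.75.
Midpoints: -0.625, 0.125, 0.875, 1.625.
f(-0.625) ≈ 0.810963, f(0.125) ≈ 0.992198, f(0.875) ≈ 0.640997, f(1.625) ≈ -0.054177.
Sum = Δu · [f(-0.625) + f(0.125) + f(0.875) + f(1.625)].
Sum ≈ 1.792485.

1.792485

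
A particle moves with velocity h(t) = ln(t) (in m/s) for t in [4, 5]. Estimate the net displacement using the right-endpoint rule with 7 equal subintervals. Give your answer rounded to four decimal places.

1.5179

Δt = (5 − 4)/7 = 1/7.
Right endpoints: 29/7, 30/7, 31/7, 32/7, 33/7, 34/7, 5.
h(29/7) ≈ 1.4214, h(30/7) ≈ 1.4553, h(31/7) ≈ 1.4881, h(32/7) ≈ 1.5198, h(33/7) ≈ 1.5506, h(34/7) ≈ 1.5805, h(5) ≈ 1.6094.
Sum = Δt · [h(29/7) + h(30/7) + h(31/7) + ...].
Sum ≈ 1.5179.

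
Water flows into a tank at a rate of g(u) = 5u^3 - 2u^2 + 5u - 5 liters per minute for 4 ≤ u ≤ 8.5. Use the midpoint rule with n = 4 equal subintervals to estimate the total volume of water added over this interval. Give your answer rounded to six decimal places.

Δu = (8.5 − 4)/4 = 1.125.
Midpoints: 4.5625, 5.6875, 6.8125, 7.9375.
g(4.5625) = 1847517/4096, g(5.6875) = 3598863/4096, g(6.8125) = 6213993/4096, g(7.9375) = 9867867/4096.
Sum = Δu · [g(4.5625) + g(5.6875) + g(6.8125) + g(7.9375)].
Sum ≈ 5912.907715.

5912.907715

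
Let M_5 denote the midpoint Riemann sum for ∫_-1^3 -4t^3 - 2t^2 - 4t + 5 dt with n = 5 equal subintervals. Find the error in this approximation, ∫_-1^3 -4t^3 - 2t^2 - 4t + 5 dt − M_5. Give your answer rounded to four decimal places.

Exact integral: ∫_-1^3 f(t) dt ≈ -94.666667.
M_5 = -91.68.
Error ≈ -94.666667 − (-91.68) ≈ -2.9867.

-2.9867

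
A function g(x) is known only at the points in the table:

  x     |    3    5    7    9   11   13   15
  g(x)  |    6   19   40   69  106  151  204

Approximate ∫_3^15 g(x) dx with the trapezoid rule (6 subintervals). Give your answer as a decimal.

980

Δx = 2.
T_6 = (2/2)·[6 + 2·19 + 2·40 + 2·69 + 2·106 + 2·151 + 204] = 980.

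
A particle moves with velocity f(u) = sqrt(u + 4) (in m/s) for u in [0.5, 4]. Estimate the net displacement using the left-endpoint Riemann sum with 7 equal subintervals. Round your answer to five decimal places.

Δu = (4 − 0.5)/7 = 0.5.
Left endpoints: 0.5, 1, 1.5, 2, 2.5, 3, 3.5.
f(0.5) ≈ 2.12132, f(1) ≈ 2.23607, f(1.5) ≈ 2.34521, f(2) ≈ 2.44949, f(2.5) ≈ 2.54951, f(3) ≈ 2.64575, f(3.5) ≈ 2.73861.
Sum = Δu · [f(0.5) + f(1) + f(1.5) + ...].
Sum ≈ 8.54298.

8.54298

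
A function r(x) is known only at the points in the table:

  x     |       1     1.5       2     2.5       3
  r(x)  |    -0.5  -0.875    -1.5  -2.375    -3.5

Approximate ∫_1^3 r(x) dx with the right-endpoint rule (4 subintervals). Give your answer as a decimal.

Δx = 0.5.
Sum = 0.5·[(-0.875) + (-1.5) + (-2.375) + (-3.5)] = -4.125.

-4.125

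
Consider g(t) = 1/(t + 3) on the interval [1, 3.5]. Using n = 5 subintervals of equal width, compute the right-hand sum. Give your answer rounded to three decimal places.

Δt = (3.5 − 1)/5 = 0.5.
Right endpoints: 1.5, 2, 2.5, 3, 3.5.
g(1.5) = 2/9, g(2) = 0.2, g(2.5) = 2/11, g(3) = 1/6, g(3.5) = 2/13.
Sum = Δt · [g(1.5) + g(2) + g(2.5) + g(3) + g(3.5)].
Sum ≈ 0.462.

0.462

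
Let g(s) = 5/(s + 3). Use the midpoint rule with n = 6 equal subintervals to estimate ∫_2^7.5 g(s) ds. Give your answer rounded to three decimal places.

Δs = (7.5 − 2)/6 = 11/12.
Midpoints: 59/24, 3.375, 103/24, 125/24, 6.125, 169/24.
g(59/24) = 120/131, g(3.375) = 40/51, g(103/24) = 24/35, g(125/24) = 120/197, g(6.125) = 40/73, g(169/24) = 120/241.
Sum = Δs · [g(59/24) + g(3.375) + g(103/24) + ...].
Sum ≈ 3.704.

3.704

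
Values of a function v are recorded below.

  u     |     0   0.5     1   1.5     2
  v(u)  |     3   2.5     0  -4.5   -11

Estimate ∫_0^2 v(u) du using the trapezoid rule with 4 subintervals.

-3

Δu = 0.5.
T_4 = (0.5/2)·[3 + 2·2.5 + 2·0 + 2·(-4.5) + (-11)] = -3.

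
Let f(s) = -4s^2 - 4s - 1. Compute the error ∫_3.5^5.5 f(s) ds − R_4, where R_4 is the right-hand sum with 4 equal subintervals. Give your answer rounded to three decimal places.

20.333

Exact integral: ∫_3.5^5.5 f(s) ds ≈ -202.66667.
R_4 = -223.
Error ≈ -202.66667 − (-223) ≈ 20.333.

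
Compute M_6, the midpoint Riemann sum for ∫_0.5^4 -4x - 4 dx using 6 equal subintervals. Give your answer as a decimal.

Δx = (4 − 0.5)/6 = 7/12.
Midpoints: 19/24, 1.375, 47/24, 61/24, 3.125, 89/24.
f(19/24) = -43/6, f(1.375) = -9.5, f(47/24) = -71/6, f(61/24) = -85/6, f(3.125) = -16.5, f(89/24) = -113/6.
Sum = Δx · [f(19/24) + f(1.375) + f(47/24) + ...].
Sum = -45.5.

-45.5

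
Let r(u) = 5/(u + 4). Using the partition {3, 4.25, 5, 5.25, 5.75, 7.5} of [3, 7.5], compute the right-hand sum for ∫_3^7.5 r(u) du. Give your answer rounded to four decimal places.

2.3267

Subinterval widths: 1.25, 0.75, 0.25, 0.5, 1.75.
Right endpoints: 4.25, 5, 5.25, 5.75, 7.5.
r(4.25) = 20/33, r(5) = 5/9, r(5.25) = 20/37, r(5.75) = 20/39, r(7.5) = 10/23.
Sum = Σ Δu_i · r(u_i).
Sum ≈ 2.3267.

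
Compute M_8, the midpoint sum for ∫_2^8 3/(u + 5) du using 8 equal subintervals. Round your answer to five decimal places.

Δu = (8 − 2)/8 = 0.75.
Midpoints: 2.375, 3.125, 3.875, 4.625, 5.375, 6.125, 6.875, 7.625.
f(2.375) = 24/59, f(3.125) = 24/65, f(3.875) = 24/71, f(4.625) = 24/77, f(5.375) = 24/83, f(6.125) = 24/89, f(6.875) = 24/95, f(7.625) = 24/101.
Sum = Δu · [f(2.375) + f(3.125) + f(3.875) + ...].
Sum ≈ 1.85610.

1.85610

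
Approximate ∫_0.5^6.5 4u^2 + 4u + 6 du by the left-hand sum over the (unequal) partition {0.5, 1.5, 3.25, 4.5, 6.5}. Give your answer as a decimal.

332.3125

Subinterval widths: 1, 1.75, 1.25, 2.
Left endpoints: 0.5, 1.5, 3.25, 4.5.
f(0.5) = 9, f(1.5) = 21, f(3.25) = 61.25, f(4.5) = 105.
Sum = Σ Δu_i · f(u_i).
Sum = 332.3125.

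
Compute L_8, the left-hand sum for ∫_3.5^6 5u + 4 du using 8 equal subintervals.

67.421875

Δu = (6 − 3.5)/8 = 0.3125.
Left endpoints: 3.5, 3.8125, 4.125, 4.4375, 4.75, 5.0625, 5.375, 5.6875.
f(3.5) = 21.5, f(3.8125) = 23.0625, f(4.125) = 24.625, f(4.4375) = 26.1875, f(4.75) = 27.75, f(5.0625) = 29.3125, f(5.375) = 30.875, f(5.6875) = 32.4375.
Sum = Δu · [f(3.5) + f(3.8125) + f(4.125) + ...].
Sum = 67.421875.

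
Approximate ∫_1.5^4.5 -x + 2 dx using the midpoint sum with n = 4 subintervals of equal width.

-3

Δx = (4.5 − 1.5)/4 = 0.75.
Midpoints: 1.875, 2.625, 3.375, 4.125.
f(1.875) = 0.125, f(2.625) = -0.625, f(3.375) = -1.375, f(4.125) = -2.125.
Sum = Δx · [f(1.875) + f(2.625) + f(3.375) + f(4.125)].
Sum = -3.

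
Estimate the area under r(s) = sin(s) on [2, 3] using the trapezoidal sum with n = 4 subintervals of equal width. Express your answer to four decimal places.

0.5709

Δs = (3 − 2)/4 = 0.25.
r(2) ≈ 0.9093, r(2.25) ≈ 0.7781, r(2.5) ≈ 0.5985, r(2.75) ≈ 0.3817, r(3) ≈ 0.1411.
T_4 = (Δs/2)·[r(s_0) + 2r(s_1) + 2r(s_2) + 2r(s_3) + r(s_4)].
Sum ≈ 0.5709.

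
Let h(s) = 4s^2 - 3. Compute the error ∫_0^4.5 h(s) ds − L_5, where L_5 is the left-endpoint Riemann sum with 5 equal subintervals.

34.02

Exact integral: ∫_0^4.5 h(s) ds = 108.
L_5 = 73.98.
Error = 108 − 73.98 = 34.02.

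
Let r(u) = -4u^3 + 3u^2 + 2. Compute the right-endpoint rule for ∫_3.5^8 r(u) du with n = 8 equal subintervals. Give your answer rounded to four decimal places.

Δu = (8 − 3.5)/8 = 0.5625.
Right endpoints: 4.0625, 4.625, 5.1875, 5.75, 6.3125, 6.875, 7.4375, 8.
r(4.0625) = -221877/1024, r(4.625) = -329.5546875, r(5.1875) = -487071/1024, r(5.75) = -659.25, r(6.3125) = -905841/1024, r(6.875) = -1156.0078125, r(7.4375) = -1513179/1024, r(8) = -1854.
Sum = Δu · [r(4.0625) + r(4.625) + r(5.1875) + ...].
Sum ≈ -3967.5762.

-3967.5762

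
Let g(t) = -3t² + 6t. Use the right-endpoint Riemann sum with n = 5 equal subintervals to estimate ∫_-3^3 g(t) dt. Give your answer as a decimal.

Δt = (3 − (-3))/5 = 1.2.
Right endpoints: -1.8, -0.6, 0.6, 1.8, 3.
g(-1.8) = -20.52, g(-0.6) = -4.68, g(0.6) = 2.52, g(1.8) = 1.08, g(3) = -9.
Sum = Δt · [g(-1.8) + g(-0.6) + g(0.6) + g(1.8) + g(3)].
Sum = -36.72.

-36.72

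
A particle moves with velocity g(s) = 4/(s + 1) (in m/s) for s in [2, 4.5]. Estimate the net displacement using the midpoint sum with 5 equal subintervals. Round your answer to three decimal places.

2.421

Δs = (4.5 − 2)/5 = 0.5.
Midpoints: 2.25, 2.75, 3.25, 3.75, 4.25.
g(2.25) = 16/13, g(2.75) = 16/15, g(3.25) = 16/17, g(3.75) = 16/19, g(4.25) = 16/21.
Sum = Δs · [g(2.25) + g(2.75) + g(3.25) + g(3.75) + g(4.25)].
Sum ≈ 2.421.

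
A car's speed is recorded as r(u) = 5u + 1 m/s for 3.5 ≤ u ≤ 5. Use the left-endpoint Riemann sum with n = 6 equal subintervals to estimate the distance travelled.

32.4375

Δu = (5 − 3.5)/6 = 0.25.
Left endpoints: 3.5, 3.75, 4, 4.25, 4.5, 4.75.
r(3.5) = 18.5, r(3.75) = 19.75, r(4) = 21, r(4.25) = 22.25, r(4.5) = 23.5, r(4.75) = 24.75.
Sum = Δu · [r(3.5) + r(3.75) + r(4) + ...].
Sum = 32.4375.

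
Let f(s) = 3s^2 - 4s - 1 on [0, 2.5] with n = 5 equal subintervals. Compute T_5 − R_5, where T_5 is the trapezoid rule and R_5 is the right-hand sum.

T_5 = 0.9375.
R_5 = 3.125.
T_5 − R_5 = -2.1875.

-2.1875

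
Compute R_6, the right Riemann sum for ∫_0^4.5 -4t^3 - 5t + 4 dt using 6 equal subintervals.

-599.203125

Δt = (4.5 − 0)/6 = 0.75.
Right endpoints: 0.75, 1.5, 2.25, 3, 3.75, 4.5.
f(0.75) = -1.4375, f(1.5) = -17, f(2.25) = -52.8125, f(3) = -119, f(3.75) = -225.6875, f(4.5) = -383.
Sum = Δt · [f(0.75) + f(1.5) + f(2.25) + ...].
Sum = -599.203125.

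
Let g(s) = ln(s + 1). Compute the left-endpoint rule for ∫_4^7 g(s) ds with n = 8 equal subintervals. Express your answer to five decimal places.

Δs = (7 − 4)/8 = 0.375.
Left endpoints: 4, 4.375, 4.75, 5.125, 5.5, 5.875, 6.25, 6.625.
g(4) ≈ 1.60944, g(4.375) ≈ 1.68176, g(4.75) ≈ 1.74920, g(5.125) ≈ 1.81238, g(5.5) ≈ 1.87180, g(5.875) ≈ 1.92789, g(6.25) ≈ 1.98100, g(6.625) ≈ 2.03143.
Sum = Δs · [g(4) + g(4.375) + g(4.75) + ...].
Sum ≈ 5.49934.

5.49934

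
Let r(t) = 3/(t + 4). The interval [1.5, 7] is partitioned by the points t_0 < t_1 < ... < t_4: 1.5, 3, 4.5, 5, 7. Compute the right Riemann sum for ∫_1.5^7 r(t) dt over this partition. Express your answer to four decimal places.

Subinterval widths: 1.5, 1.5, 0.5, 2.
Right endpoints: 3, 4.5, 5, 7.
r(3) = 3/7, r(4.5) = 6/17, r(5) = 1/3, r(7) = 3/11.
Sum = Σ Δt_i · r(t_i).
Sum ≈ 1.8844.

1.8844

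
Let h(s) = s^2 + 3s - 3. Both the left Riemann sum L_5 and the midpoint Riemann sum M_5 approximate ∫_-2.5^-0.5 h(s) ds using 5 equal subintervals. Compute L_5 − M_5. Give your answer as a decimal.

0.08

L_5 = -9.78.
M_5 = -9.86.
L_5 − M_5 = 0.08.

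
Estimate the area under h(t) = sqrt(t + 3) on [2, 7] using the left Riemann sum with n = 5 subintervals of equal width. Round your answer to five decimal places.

Δt = (7 − 2)/5 = 1.
Left endpoints: 2, 3, 4, 5, 6.
h(2) ≈ 2.23607, h(3) ≈ 2.44949, h(4) ≈ 2.64575, h(5) ≈ 2.82843, h(6) ≈ 3.00000.
Sum = Δt · [h(2) + h(3) + h(4) + h(5) + h(6)].
Sum ≈ 13.15974.

13.15974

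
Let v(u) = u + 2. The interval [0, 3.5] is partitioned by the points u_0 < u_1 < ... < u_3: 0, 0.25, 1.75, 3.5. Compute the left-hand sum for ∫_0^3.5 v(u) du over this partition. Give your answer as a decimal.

Subinterval widths: 0.25, 1.5, 1.75.
Left endpoints: 0, 0.25, 1.75.
v(0) = 2, v(0.25) = 2.25, v(1.75) = 3.75.
Sum = Σ Δu_i · v(u_i).
Sum = 10.4375.

10.4375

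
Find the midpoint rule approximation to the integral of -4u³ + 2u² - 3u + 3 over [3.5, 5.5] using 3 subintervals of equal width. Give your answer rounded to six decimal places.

Δu = (5.5 − 3.5)/3 = 2/3.
Midpoints: 23/6, 4.5, 31/6.
f(23/6) = -11039/54, f(4.5) = -334.5, f(31/6) = -27583/54.
Sum = Δu · [f(23/6) + f(4.5) + f(31/6)].
Sum ≈ -699.814815.

-699.814815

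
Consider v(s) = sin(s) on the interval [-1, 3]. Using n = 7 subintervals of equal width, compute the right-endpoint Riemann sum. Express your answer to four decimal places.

1.7692

Δs = (3 − (-1))/7 = 4/7.
Right endpoints: -3/7, 1/7, 5/7, 9/7, 13/7, 17/7, 3.
v(-3/7) ≈ -0.4156, v(1/7) ≈ 0.1424, v(5/7) ≈ 0.6551, v(9/7) ≈ 0.9596, v(13/7) ≈ 0.9593, v(17/7) ≈ 0.6541, v(3) ≈ 0.1411.
Sum = Δs · [v(-3/7) + v(1/7) + v(5/7) + ...].
Sum ≈ 1.7692.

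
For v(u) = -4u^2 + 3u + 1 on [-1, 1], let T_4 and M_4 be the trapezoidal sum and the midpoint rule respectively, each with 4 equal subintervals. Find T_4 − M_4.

-0.5

T_4 = -1.
M_4 = -0.5.
T_4 − M_4 = -0.5.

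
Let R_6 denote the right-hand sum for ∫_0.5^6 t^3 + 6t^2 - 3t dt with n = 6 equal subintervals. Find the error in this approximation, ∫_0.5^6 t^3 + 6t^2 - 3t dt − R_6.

-201.82421875

Exact integral: ∫_0.5^6 f(t) dt = 702.109375.
R_6 = 903.93359375.
Error = 702.109375 − 903.93359375 = -201.82421875.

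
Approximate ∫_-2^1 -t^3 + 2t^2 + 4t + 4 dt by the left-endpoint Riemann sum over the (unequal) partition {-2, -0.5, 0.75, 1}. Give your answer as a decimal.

Subinterval widths: 1.5, 1.25, 0.25.
Left endpoints: -2, -0.5, 0.75.
f(-2) = 12, f(-0.5) = 2.625, f(0.75) = 7.703125.
Sum = Σ Δt_i · f(t_i).
Sum = 23.20703125.

23.20703125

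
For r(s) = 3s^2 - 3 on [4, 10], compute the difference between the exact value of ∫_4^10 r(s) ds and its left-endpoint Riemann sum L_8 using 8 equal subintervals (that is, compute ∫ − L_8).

92.8125

Exact integral: ∫_4^10 r(s) ds = 918.
L_8 = 825.1875.
Error = 918 − 825.1875 = 92.8125.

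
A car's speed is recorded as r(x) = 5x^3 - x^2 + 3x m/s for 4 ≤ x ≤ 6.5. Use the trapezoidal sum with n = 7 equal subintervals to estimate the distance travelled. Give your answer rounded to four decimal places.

1884.6269

Δx = (6.5 − 4)/7 = 5/14.
r(4) = 316, r(61/14) = 1118679/2744, r(33/7) = 176913/343, r(71/14) = 1760729/2744, r(38/7) = 269838/343, r(81/14) = 2612979/2744, r(43/7) = 390913/343, r(6.5) = 1350.375.
T_7 = (Δx/2)·[r(x_0) + 2r(x_1) + ... + 2r(x_{6}) + r(x_7)].
Sum ≈ 1884.6269.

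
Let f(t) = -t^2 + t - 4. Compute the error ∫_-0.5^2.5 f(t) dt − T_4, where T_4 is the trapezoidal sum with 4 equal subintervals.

0.28125

Exact integral: ∫_-0.5^2.5 f(t) dt = -14.25.
T_4 = -14.53125.
Error = -14.25 − (-14.53125) = 0.28125.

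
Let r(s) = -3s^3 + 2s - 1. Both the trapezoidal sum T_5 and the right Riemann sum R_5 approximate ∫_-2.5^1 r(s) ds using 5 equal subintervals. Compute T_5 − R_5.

15.00625

T_5 = 21.72625.
R_5 = 6.72.
T_5 − R_5 = 15.00625.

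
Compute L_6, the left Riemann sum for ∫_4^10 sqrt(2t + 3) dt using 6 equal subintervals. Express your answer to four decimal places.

23.8597

Δt = (10 − 4)/6 = 1.
Left endpoints: 4, 5, 6, 7, 8, 9.
f(4) ≈ 3.3166, f(5) ≈ 3.6056, f(6) ≈ 3.8730, f(7) ≈ 4.1231, f(8) ≈ 4.3589, f(9) ≈ 4.5826.
Sum = Δt · [f(4) + f(5) + f(6) + ...].
Sum ≈ 23.8597.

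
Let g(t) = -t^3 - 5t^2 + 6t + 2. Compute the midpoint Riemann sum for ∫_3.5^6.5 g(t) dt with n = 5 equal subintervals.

Δt = (6.5 − 3.5)/5 = 0.6.
Midpoints: 3.8, 4.4, 5, 5.6, 6.2.
g(3.8) = -102.272, g(4.4) = -153.584, g(5) = -218, g(5.6) = -296.816, g(6.2) = -391.328.
Sum = Δt · [g(3.8) + g(4.4) + g(5) + g(5.6) + g(6.2)].
Sum = -697.2.

-697.2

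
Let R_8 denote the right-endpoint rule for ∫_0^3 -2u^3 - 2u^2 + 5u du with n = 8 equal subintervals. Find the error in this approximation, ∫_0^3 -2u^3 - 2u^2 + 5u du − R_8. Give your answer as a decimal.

11.4609375

Exact integral: ∫_0^3 f(u) du = -36.
R_8 = -47.4609375.
Error = -36 − (-47.4609375) = 11.4609375.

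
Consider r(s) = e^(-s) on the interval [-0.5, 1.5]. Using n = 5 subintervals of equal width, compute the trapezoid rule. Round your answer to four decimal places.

Δs = (1.5 − (-0.5))/5 = 0.4.
r(-0.5) ≈ 1.6487, r(-0.1) ≈ 1.1052, r(0.3) ≈ 0.7408, r(0.7) ≈ 0.4966, r(1.1) ≈ 0.3329, r(1.5) ≈ 0.2231.
T_5 = (Δs/2)·[r(s_0) + 2r(s_1) + ... + 2r(s_{4}) + r(s_5)].
Sum ≈ 1.4445.

1.4445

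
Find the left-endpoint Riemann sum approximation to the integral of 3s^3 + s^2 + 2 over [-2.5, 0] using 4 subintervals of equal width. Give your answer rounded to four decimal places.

Δs = (0 − (-2.5))/4 = 0.625.
Left endpoints: -2.5, -1.875, -1.25, -0.625.
f(-2.5) = -38.625, f(-1.875) = -7301/512, f(-1.25) = -2.296875, f(-0.625) = 849/512.
Sum = Δs · [f(-2.5) + f(-1.875) + f(-1.25) + f(-0.625)].
Sum ≈ -33.4521.

-33.4521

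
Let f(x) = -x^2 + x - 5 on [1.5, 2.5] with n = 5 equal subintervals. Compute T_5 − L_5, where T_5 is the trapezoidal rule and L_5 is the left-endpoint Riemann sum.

T_5 = -7.09.
L_5 = -6.79.
T_5 − L_5 = -0.3.

-0.3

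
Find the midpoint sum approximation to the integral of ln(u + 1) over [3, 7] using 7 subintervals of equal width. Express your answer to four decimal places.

Δu = (7 − 3)/7 = 4/7.
Midpoints: 23/7, 27/7, 31/7, 5, 39/7, 43/7, 47/7.
f(23/7) ≈ 1.4553, f(27/7) ≈ 1.5805, f(31/7) ≈ 1.6917, f(5) ≈ 1.7918, f(39/7) ≈ 1.8827, f(43/7) ≈ 1.9661, f(47/7) ≈ 2.0431.
Sum = Δu · [f(23/7) + f(27/7) + f(31/7) + ...].
Sum ≈ 7.0921.

7.0921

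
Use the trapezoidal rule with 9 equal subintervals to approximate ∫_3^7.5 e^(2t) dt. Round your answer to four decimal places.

1768282.0754

Δt = (7.5 − 3)/9 = 0.5.
f(3) ≈ 403.4288, f(3.5) ≈ 1096.6332, f(4) ≈ 2980.9580, f(4.5) ≈ 8103.0839, f(5) ≈ 22026.4658, f(5.5) ≈ 59874.1417, f(6) ≈ 162754.7914, f(6.5) ≈ 442413.3920, f(7) ≈ 1202604.2842, f(7.5) ≈ 3269017.3725.
T_9 = (Δt/2)·[f(t_0) + 2f(t_1) + ... + 2f(t_{8}) + f(t_9)].
Sum ≈ 1768282.0754.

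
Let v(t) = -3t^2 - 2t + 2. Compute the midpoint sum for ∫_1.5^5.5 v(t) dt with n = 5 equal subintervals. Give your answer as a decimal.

-182.36

Δt = (5.5 − 1.5)/5 = 0.8.
Midpoints: 1.9, 2.7, 3.5, 4.3, 5.1.
v(1.9) = -12.63, v(2.7) = -25.27, v(3.5) = -41.75, v(4.3) = -62.07, v(5.1) = -86.23.
Sum = Δt · [v(1.9) + v(2.7) + v(3.5) + v(4.3) + v(5.1)].
Sum = -182.36.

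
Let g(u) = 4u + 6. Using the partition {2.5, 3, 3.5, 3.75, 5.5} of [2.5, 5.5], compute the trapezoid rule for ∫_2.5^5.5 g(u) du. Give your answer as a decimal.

Subinterval widths: 0.5, 0.5, 0.25, 1.75.
g(2.5) = 16, g(3) = 18, g(3.5) = 20, g(3.75) = 21, g(5.5) = 28.
On each subinterval the trapezoid contributes (Δu_i/2)·[g(u_{i-1}) + g(u_i)].
Sum = 66.

66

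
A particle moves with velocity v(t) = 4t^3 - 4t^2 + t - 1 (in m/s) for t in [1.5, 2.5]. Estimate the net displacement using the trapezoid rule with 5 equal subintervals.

Δt = (2.5 − 1.5)/5 = 0.2.
v(1.5) = 5, v(1.7) = 8.792, v(1.9) = 13.896, v(2.1) = 20.504, v(2.3) = 28.808, v(2.5) = 39.
T_5 = (Δt/2)·[v(t_0) + 2v(t_1) + ... + 2v(t_{4}) + v(t_5)].
Sum = 18.8.

18.8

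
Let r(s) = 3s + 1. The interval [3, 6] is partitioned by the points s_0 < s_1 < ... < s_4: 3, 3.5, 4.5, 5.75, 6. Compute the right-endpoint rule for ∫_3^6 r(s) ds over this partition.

47.8125

Subinterval widths: 0.5, 1, 1.25, 0.25.
Right endpoints: 3.5, 4.5, 5.75, 6.
r(3.5) = 11.5, r(4.5) = 14.5, r(5.75) = 18.25, r(6) = 19.
Sum = Σ Δs_i · r(s_i).
Sum = 47.8125.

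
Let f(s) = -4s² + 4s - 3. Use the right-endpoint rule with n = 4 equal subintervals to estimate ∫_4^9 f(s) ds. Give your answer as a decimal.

Δs = (9 − 4)/4 = 1.25.
Right endpoints: 5.25, 6.5, 7.75, 9.
f(5.25) = -92.25, f(6.5) = -146, f(7.75) = -212.25, f(9) = -291.
Sum = Δs · [f(5.25) + f(6.5) + f(7.75) + f(9)].
Sum = -926.875.

-926.875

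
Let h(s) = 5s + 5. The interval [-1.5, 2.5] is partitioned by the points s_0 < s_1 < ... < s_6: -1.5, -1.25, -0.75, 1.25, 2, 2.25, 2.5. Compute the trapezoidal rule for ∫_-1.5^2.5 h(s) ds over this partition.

Subinterval widths: 0.25, 0.5, 2, 0.75, 0.25, 0.25.
h(-1.5) = -2.5, h(-1.25) = -1.25, h(-0.75) = 1.25, h(1.25) = 11.25, h(2) = 15, h(2.25) = 16.25, h(2.5) = 17.5.
On each subinterval the trapezoid contributes (Δs_i/2)·[h(s_{i-1}) + h(s_i)].
Sum = 30.

30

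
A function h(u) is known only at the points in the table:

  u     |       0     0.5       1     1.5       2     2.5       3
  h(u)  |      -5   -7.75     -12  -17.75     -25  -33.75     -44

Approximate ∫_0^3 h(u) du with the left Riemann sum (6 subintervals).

-50.625

Δu = 0.5.
Sum = 0.5·[(-5) + (-7.75) + (-12) + (-17.75) + (-25) + (-33.75)] = -50.625.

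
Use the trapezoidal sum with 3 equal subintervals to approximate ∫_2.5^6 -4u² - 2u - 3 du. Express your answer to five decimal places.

-310.59259

Δu = (6 − 2.5)/3 = 7/6.
f(2.5) = -33, f(11/3) = -577/9, f(29/6) = -955/9, f(6) = -159.
T_3 = (Δu/2)·[f(u_0) + 2f(u_1) + 2f(u_2) + f(u_3)].
Sum ≈ -310.59259.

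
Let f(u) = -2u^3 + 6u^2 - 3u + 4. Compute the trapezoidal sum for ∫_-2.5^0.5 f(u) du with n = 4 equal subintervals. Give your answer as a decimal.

75.375

Δu = (0.5 − (-2.5))/4 = 0.75.
f(-2.5) = 80.25, f(-1.75) = 38.34375, f(-1) = 15, f(-0.25) = 5.15625, f(0.5) = 3.75.
T_4 = (Δu/2)·[f(u_0) + 2f(u_1) + 2f(u_2) + 2f(u_3) + f(u_4)].
Sum = 75.375.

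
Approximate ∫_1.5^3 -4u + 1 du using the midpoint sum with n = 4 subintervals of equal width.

-12

Δu = (3 − 1.5)/4 = 0.375.
Midpoints: 1.6875, 2.0625, 2.4375, 2.8125.
f(1.6875) = -5.75, f(2.0625) = -7.25, f(2.4375) = -8.75, f(2.8125) = -10.25.
Sum = Δu · [f(1.6875) + f(2.0625) + f(2.4375) + f(2.8125)].
Sum = -12.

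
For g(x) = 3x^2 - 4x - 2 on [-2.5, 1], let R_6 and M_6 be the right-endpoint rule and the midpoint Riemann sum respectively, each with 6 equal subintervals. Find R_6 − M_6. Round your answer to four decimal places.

-7.7839

R_6 ≈ 12.043403.
M_6 ≈ 19.827257.
R_6 − M_6 ≈ -7.7839.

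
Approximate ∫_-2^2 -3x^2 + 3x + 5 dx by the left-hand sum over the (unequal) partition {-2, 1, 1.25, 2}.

Subinterval widths: 3, 0.25, 0.75.
Left endpoints: -2, 1, 1.25.
f(-2) = -13, f(1) = 5, f(1.25) = 4.0625.
Sum = Σ Δx_i · f(x_i).
Sum = -34.703125.

-34.703125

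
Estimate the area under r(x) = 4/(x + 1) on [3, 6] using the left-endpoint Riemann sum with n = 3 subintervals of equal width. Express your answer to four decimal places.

Δx = (6 − 3)/3 = 1.
Left endpoints: 3, 4, 5.
r(3) = 1, r(4) = 0.8, r(5) = 2/3.
Sum = Δx · [r(3) + r(4) + r(5)].
Sum ≈ 2.4667.

2.4667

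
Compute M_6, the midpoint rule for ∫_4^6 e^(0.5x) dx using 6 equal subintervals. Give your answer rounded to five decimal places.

25.36360

Δx = (6 − 4)/6 = 1/3.
Midpoints: 25/6, 4.5, 29/6, 31/6, 5.5, 35/6.
f(25/6) ≈ 8.03119, f(4.5) ≈ 9.48774, f(29/6) ≈ 11.20844, f(31/6) ≈ 13.24120, f(5.5) ≈ 15.64263, f(35/6) ≈ 18.47959.
Sum = Δx · [f(25/6) + f(4.5) + f(29/6) + ...].
Sum ≈ 25.36360.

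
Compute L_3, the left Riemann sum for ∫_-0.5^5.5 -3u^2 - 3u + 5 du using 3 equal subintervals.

-85.5

Δu = (5.5 − (-0.5))/3 = 2.
Left endpoints: -0.5, 1.5, 3.5.
f(-0.5) = 5.75, f(1.5) = -6.25, f(3.5) = -42.25.
Sum = Δu · [f(-0.5) + f(1.5) + f(3.5)].
Sum = -85.5.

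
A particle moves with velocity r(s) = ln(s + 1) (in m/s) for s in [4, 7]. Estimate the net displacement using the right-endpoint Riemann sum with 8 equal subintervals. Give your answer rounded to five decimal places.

Δs = (7 − 4)/8 = 0.375.
Right endpoints: 4.375, 4.75, 5.125, 5.5, 5.875, 6.25, 6.625, 7.
r(4.375) ≈ 1.68176, r(4.75) ≈ 1.74920, r(5.125) ≈ 1.81238, r(5.5) ≈ 1.87180, r(5.875) ≈ 1.92789, r(6.25) ≈ 1.98100, r(6.625) ≈ 2.03143, r(7) ≈ 2.07944.
Sum = Δs · [r(4.375) + r(4.75) + r(5.125) + ...].
Sum ≈ 5.67559.

5.67559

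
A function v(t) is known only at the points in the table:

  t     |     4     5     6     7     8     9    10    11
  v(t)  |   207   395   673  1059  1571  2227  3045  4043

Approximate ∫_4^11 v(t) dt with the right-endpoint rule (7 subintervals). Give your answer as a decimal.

13013

Δt = 1.
Sum = 1·[395 + 673 + 1059 + 1571 + 2227 + 3045 + 4043] = 13013.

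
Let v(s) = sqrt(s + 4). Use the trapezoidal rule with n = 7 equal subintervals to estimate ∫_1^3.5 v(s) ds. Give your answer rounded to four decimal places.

6.2391

Δs = (3.5 − 1)/7 = 5/14.
v(1) ≈ 2.2361, v(19/14) ≈ 2.3146, v(12/7) ≈ 2.3905, v(29/14) ≈ 2.4640, v(17/7) ≈ 2.5355, v(39/14) ≈ 2.6049, v(22/7) ≈ 2.6726, v(3.5) ≈ 2.7386.
T_7 = (Δs/2)·[v(s_0) + 2v(s_1) + ... + 2v(s_{6}) + v(s_7)].
Sum ≈ 6.2391.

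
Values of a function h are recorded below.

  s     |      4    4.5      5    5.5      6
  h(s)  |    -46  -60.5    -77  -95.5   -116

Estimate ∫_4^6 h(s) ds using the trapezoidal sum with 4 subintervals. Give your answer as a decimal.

Δs = 0.5.
T_4 = (0.5/2)·[(-46) + 2·(-60.5) + 2·(-77) + 2·(-95.5) + (-116)] = -157.

-157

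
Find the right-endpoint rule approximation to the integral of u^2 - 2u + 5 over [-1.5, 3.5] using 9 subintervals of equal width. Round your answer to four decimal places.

Δu = (3.5 − (-1.5))/9 = 5/9.
Right endpoints: -17/18, -7/18, 1/6, 13/18, 23/18, 11/6, 43/18, 53/18, 3.5.
f(-17/18) = 2521/324, f(-7/18) = 1921/324, f(1/6) = 169/36, f(13/18) = 1321/324, f(23/18) = 1321/324, f(11/6) = 169/36, f(43/18) = 1921/324, f(53/18) = 2521/324, f(3.5) = 10.25.
Sum = Δu · [f(-17/18) + f(-7/18) + f(1/6) + ...].
Sum ≈ 30.6739.

30.6739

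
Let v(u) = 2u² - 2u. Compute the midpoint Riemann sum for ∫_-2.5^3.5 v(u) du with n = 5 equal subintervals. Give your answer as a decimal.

Δu = (3.5 − (-2.5))/5 = 1.2.
Midpoints: -1.9, -0.7, 0.5, 1.7, 2.9.
v(-1.9) = 11.02, v(-0.7) = 2.38, v(0.5) = -0.5, v(1.7) = 2.38, v(2.9) = 11.02.
Sum = Δu · [v(-1.9) + v(-0.7) + v(0.5) + v(1.7) + v(2.9)].
Sum = 31.56.

31.56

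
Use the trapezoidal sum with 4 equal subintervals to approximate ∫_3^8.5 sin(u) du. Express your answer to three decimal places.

-0.325

Δu = (8.5 − 3)/4 = 1.375.
f(3) ≈ 0.141, f(4.375) ≈ -0.944, f(5.75) ≈ -0.508, f(7.125) ≈ 0.746, f(8.5) ≈ 0.798.
T_4 = (Δu/2)·[f(u_0) + 2f(u_1) + 2f(u_2) + 2f(u_3) + f(u_4)].
Sum ≈ -0.325.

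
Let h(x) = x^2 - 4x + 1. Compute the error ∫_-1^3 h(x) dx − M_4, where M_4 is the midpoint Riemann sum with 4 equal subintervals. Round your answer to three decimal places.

Exact integral: ∫_-1^3 h(x) dx ≈ -2.66667.
M_4 = -3.
Error ≈ -2.66667 − (-3) ≈ 0.333.

0.333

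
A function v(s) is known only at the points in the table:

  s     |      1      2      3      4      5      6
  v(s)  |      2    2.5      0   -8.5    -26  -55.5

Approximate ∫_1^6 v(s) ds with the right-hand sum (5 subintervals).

-87.5

Δs = 1.
Sum = 1·[2.5 + 0 + (-8.5) + (-26) + (-55.5)] = -87.5.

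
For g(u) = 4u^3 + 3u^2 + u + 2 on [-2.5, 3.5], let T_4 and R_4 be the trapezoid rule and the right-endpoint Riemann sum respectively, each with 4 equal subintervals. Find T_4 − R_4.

T_4 = 204.75.
R_4 = 398.25.
T_4 − R_4 = -193.5.

-193.5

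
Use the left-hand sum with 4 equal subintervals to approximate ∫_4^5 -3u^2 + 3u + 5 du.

Δu = (5 − 4)/4 = 0.25.
Left endpoints: 4, 4.25, 4.5, 4.75.
f(4) = -31, f(4.25) = -36.4375, f(4.5) = -42.25, f(4.75) = -48.4375.
Sum = Δu · [f(4) + f(4.25) + f(4.5) + f(4.75)].
Sum = -39.53125.

-39.53125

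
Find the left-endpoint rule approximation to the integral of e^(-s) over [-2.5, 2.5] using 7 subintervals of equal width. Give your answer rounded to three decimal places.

16.932

Δs = (2.5 − (-2.5))/7 = 5/7.
Left endpoints: -2.5, -25/14, -15/14, -5/14, 5/14, 15/14, 25/14.
f(-2.5) ≈ 12.182, f(-25/14) ≈ 5.964, f(-15/14) ≈ 2.920, f(-5/14) ≈ 1.429, f(5/14) ≈ 0.700, f(15/14) ≈ 0.343, f(25/14) ≈ 0.168.
Sum = Δs · [f(-2.5) + f(-25/14) + f(-15/14) + ...].
Sum ≈ 16.932.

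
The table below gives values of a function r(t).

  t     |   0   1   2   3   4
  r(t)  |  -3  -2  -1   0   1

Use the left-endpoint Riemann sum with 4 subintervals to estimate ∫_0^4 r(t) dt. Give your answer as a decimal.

Δt = 1.
Sum = 1·[(-3) + (-2) + (-1) + 0] = -6.

-6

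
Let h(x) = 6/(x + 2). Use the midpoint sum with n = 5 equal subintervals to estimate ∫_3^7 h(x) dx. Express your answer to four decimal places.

3.5223

Δx = (7 − 3)/5 = 0.8.
Midpoints: 3.4, 4.2, 5, 5.8, 6.6.
h(3.4) = 10/9, h(4.2) = 30/31, h(5) = 6/7, h(5.8) = 10/13, h(6.6) = 30/43.
Sum = Δx · [h(3.4) + h(4.2) + h(5) + h(5.8) + h(6.6)].
Sum ≈ 3.5223.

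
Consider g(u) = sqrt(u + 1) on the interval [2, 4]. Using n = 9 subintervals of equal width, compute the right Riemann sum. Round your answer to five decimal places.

Δu = (4 − 2)/9 = 2/9.
Right endpoints: 20/9, 22/9, 8/3, 26/9, 28/9, 10/3, 32/9, 34/9, 4.
g(20/9) ≈ 1.79505, g(22/9) ≈ 1.85592, g(8/3) ≈ 1.91485, g(26/9) ≈ 1.97203, g(28/9) ≈ 2.02759, g(10/3) ≈ 2.08167, g(32/9) ≈ 2.13437, g(34/9) ≈ 2.18581, g(4) ≈ 2.23607.
Sum = Δu · [g(20/9) + g(22/9) + g(8/3) + ...].
Sum ≈ 4.04519.

4.04519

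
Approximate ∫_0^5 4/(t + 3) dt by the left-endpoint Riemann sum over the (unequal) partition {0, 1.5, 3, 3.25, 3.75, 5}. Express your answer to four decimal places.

4.5607

Subinterval widths: 1.5, 1.5, 0.25, 0.5, 1.25.
Left endpoints: 0, 1.5, 3, 3.25, 3.75.
f(0) = 4/3, f(1.5) = 8/9, f(3) = 2/3, f(3.25) = 0.64, f(3.75) = 16/27.
Sum = Σ Δt_i · f(t_i).
Sum ≈ 4.5607.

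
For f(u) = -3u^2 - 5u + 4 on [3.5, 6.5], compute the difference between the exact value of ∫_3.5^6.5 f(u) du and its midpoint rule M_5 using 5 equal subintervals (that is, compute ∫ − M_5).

-0.27

Exact integral: ∫_3.5^6.5 f(u) du = -294.75.
M_5 = -294.48.
Error = -294.75 − (-294.48) = -0.27.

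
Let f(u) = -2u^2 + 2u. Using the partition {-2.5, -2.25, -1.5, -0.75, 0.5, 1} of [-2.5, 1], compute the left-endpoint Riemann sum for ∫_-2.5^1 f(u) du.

-24

Subinterval widths: 0.25, 0.75, 0.75, 1.25, 0.5.
Left endpoints: -2.5, -2.25, -1.5, -0.75, 0.5.
f(-2.5) = -17.5, f(-2.25) = -14.625, f(-1.5) = -7.5, f(-0.75) = -2.625, f(0.5) = 0.5.
Sum = Σ Δu_i · f(u_i).
Sum = -24.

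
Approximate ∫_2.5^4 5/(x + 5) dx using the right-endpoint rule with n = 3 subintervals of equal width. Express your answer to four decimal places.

0.8844

Δx = (4 − 2.5)/3 = 0.5.
Right endpoints: 3, 3.5, 4.
f(3) = 0.625, f(3.5) = 10/17, f(4) = 5/9.
Sum = Δx · [f(3) + f(3.5) + f(4)].
Sum ≈ 0.8844.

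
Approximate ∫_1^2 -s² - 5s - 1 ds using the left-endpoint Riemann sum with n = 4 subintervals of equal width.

Δs = (2 − 1)/4 = 0.25.
Left endpoints: 1, 1.25, 1.5, 1.75.
f(1) = -7, f(1.25) = -8.8125, f(1.5) = -10.75, f(1.75) = -12.8125.
Sum = Δs · [f(1) + f(1.25) + f(1.5) + f(1.75)].
Sum = -9.84375.

-9.84375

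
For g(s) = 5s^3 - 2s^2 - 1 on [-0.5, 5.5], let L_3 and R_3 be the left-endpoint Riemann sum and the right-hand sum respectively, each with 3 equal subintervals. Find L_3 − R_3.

L_3 = 396.25.
R_3 = 1941.25.
L_3 − R_3 = -1545.

-1545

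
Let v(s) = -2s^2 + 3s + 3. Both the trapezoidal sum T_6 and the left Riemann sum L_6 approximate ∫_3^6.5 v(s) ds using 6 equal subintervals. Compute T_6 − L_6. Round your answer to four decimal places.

T_6 ≈ -105.105324.
L_6 ≈ -88.771991.
T_6 − L_6 ≈ -16.3333.

-16.3333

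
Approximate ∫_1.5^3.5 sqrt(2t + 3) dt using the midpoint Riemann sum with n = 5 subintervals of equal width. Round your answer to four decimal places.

Δt = (3.5 − 1.5)/5 = 0.4.
Midpoints: 1.7, 2.1, 2.5, 2.9, 3.3.
f(1.7) ≈ 2.5298, f(2.1) ≈ 2.6833, f(2.5) ≈ 2.8284, f(2.9) ≈ 2.9665, f(3.3) ≈ 3.0984.
Sum = Δt · [f(1.7) + f(2.1) + f(2.5) + f(2.9) + f(3.3)].
Sum ≈ 5.6426.

5.6426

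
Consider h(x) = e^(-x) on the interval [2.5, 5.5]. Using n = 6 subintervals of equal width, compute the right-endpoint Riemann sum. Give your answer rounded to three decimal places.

0.060

Δx = (5.5 − 2.5)/6 = 0.5.
Right endpoints: 3, 3.5, 4, 4.5, 5, 5.5.
h(3) ≈ 0.050, h(3.5) ≈ 0.030, h(4) ≈ 0.018, h(4.5) ≈ 0.011, h(5) ≈ 0.007, h(5.5) ≈ 0.004.
Sum = Δx · [h(3) + h(3.5) + h(4) + ...].
Sum ≈ 0.060.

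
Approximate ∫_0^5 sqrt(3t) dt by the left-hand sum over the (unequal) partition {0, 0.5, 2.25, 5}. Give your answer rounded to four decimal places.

9.2880

Subinterval widths: 0.5, 1.75, 2.75.
Left endpoints: 0, 0.5, 2.25.
f(0) ≈ 0.0000, f(0.5) ≈ 1.2247, f(2.25) ≈ 2.5981.
Sum = Σ Δt_i · f(t_i).
Sum ≈ 9.2880.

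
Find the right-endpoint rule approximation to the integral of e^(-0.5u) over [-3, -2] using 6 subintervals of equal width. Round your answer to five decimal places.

Δu = (-2 − (-3))/6 = 1/6.
Right endpoints: -17/6, -8/3, -2.5, -7/3, -13/6, -2.
f(-17/6) ≈ 4.12335, f(-8/3) ≈ 3.79367, f(-2.5) ≈ 3.49034, f(-7/3) ≈ 3.21127, f(-13/6) ≈ 2.95451, f(-2) ≈ 2.71828.
Sum = Δu · [f(-17/6) + f(-8/3) + f(-2.5) + ...].
Sum ≈ 3.38190.

3.38190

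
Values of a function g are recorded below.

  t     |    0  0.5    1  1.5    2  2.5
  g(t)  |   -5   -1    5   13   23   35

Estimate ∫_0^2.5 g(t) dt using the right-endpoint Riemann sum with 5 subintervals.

Δt = 0.5.
Sum = 0.5·[(-1) + 5 + 13 + 23 + 35] = 37.5.

37.5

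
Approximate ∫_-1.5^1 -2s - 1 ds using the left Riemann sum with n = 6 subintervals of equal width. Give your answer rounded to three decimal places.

Δs = (1 − (-1.5))/6 = 5/12.
Left endpoints: -1.5, -13/12, -2/3, -0.25, 1/6, 7/12.
f(-1.5) = 2, f(-13/12) = 7/6, f(-2/3) = 1/3, f(-0.25) = -0.5, f(1/6) = -4/3, f(7/12) = -13/6.
Sum = Δs · [f(-1.5) + f(-13/12) + f(-2/3) + ...].
Sum ≈ -0.208.

-0.208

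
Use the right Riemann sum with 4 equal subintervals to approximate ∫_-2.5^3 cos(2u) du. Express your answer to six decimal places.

0.296243

Δu = (3 − (-2.5))/4 = 1.375.
Right endpoints: -1.125, 0.25, 1.625, 3.
f(-1.125) ≈ -0.628174, f(0.25) ≈ 0.877583, f(1.625) ≈ -0.994130, f(3) ≈ 0.960170.
Sum = Δu · [f(-1.125) + f(0.25) + f(1.625) + f(3)].
Sum ≈ 0.296243.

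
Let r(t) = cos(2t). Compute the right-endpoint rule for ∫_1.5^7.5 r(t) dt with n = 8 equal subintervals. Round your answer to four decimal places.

0.2913

Δt = (7.5 − 1.5)/8 = 0.75.
Right endpoints: 2.25, 3, 3.75, 4.5, 5.25, 6, 6.75, 7.5.
r(2.25) ≈ -0.2108, r(3) ≈ 0.9602, r(3.75) ≈ 0.3466, r(4.5) ≈ -0.9111, r(5.25) ≈ -0.4755, r(6) ≈ 0.8439, r(6.75) ≈ 0.5949, r(7.5) ≈ -0.7597.
Sum = Δt · [r(2.25) + r(3) + r(3.75) + ...].
Sum ≈ 0.2913.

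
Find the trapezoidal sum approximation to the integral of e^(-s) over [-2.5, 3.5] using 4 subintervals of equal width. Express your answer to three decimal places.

14.350

Δs = (3.5 − (-2.5))/4 = 1.5.
f(-2.5) ≈ 12.182, f(-1) ≈ 2.718, f(0.5) ≈ 0.607, f(2) ≈ 0.135, f(3.5) ≈ 0.030.
T_4 = (Δs/2)·[f(s_0) + 2f(s_1) + 2f(s_2) + 2f(s_3) + f(s_4)].
Sum ≈ 14.350.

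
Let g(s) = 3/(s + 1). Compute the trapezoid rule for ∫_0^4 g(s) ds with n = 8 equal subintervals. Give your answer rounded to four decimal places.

Δs = (4 − 0)/8 = 0.5.
g(0) = 3, g(0.5) = 2, g(1) = 1.5, g(1.5) = 1.2, g(2) = 1, g(2.5) = 6/7, g(3) = 0.75, g(3.5) = 2/3, g(4) = 0.6.
T_8 = (Δs/2)·[g(s_0) + 2g(s_1) + ... + 2g(s_{7}) + g(s_8)].
Sum ≈ 4.8869.

4.8869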